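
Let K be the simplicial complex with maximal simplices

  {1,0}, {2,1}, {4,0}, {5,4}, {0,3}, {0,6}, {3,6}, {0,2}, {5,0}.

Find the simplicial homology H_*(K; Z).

K has 7 vertices, 9 edges.
rank ∂_0 = 0, rank ∂_1 = 6 ⇒ b_0 = 7 − 0 − 6 = 1; all invariant factors of ∂_1 are 1 so no torsion. So H_0 ≅ Z.
rank ∂_1 = 6, rank ∂_2 = 0 ⇒ b_1 = 9 − 6 − 0 = 3. So H_1 ≅ Z^3.

H_0 = Z,  H_1 = Z^3.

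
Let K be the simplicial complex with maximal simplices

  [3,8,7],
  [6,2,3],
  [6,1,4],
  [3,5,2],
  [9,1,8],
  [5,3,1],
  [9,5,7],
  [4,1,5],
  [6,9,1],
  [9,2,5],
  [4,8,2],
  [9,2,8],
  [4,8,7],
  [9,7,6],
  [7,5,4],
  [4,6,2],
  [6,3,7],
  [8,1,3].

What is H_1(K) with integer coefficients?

H_1 = Z^2.

Take the total order 1 < 2 < 3 < 4 < 5 < 6 < 7 < 8 < 9 on the vertex set. Then K (dimension 2) consists of the simplices:

  0-simplices (9): [1], [2], [3], [4], [5], [6], [7], [8], [9]
  1-simplices (27): (27 of them)
  2-simplices (18): [1,3,5], [1,3,8], [1,4,5], [1,4,6], [1,6,9], [1,8,9], [2,3,5], [2,3,6], [2,4,6], [2,4,8], [2,5,9], [2,8,9], [3,6,7], [3,7,8], [4,5,7], [4,7,8], [5,7,9], [6,7,9]

giving chain groups C_0 ≅ Z^9, C_1 ≅ Z^27, C_2 ≅ Z^18.

The boundary map ∂_1: C_1 → C_0 sends each edge [p,q] (with p < q) to q − p. For instance
  ∂[1,8] = [8] − [1].
As a 9×27 matrix over Z this has rank 8, with invariant factors (1,1,1,1,1,1,1,1).

∂_2: C_2 → C_1 maps a triangle to the signed sum of its edges. For instance
  ∂[1,3,5] = [3,5] − [1,5] + [1,3],
  ∂[4,7,8] = [7,8] − [4,8] + [4,7].
As a 27×18 matrix over Z this has rank 17, with invariant factors (1,1,1,1,1,1,1,1,1,1,1,1,1,1,1,1,1).

Now H_k = ker ∂_k / im ∂_{k+1}, so:

  H_1: rank ker ∂_1 − rank ∂_2 = (27 − 8) − 17 = 2, and the invariant factors of ∂_2 are all 1, so H_1 = Z^2.

(K is a triangulation of the torus T^2.)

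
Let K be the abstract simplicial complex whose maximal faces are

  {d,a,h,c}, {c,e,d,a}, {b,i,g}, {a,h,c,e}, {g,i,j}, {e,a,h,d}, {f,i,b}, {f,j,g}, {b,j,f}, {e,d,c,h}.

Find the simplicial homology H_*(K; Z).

H_0 = Z^2,  H_1 = Z,  H_2 = 0,  H_3 = Z.

Take the total order a < b < c < d < e < f < g < h < i < j on the vertex set. Then K (dimension 3) consists of the simplices:

  0-simplices (10): a, b, c, d, e, f, g, h, i, j
  1-simplices (20): ac, ad, ae, ah, bf, bg, bi, bj, cd, ce, ch, de, dh, eh, fg, fi, fj, gi, gj, ij
  2-simplices (15): acd, ace, ach, ade, adh, aeh, bfi, bfj, bgi, cde, cdh, ceh, deh, fgj, gij
  3-simplices (5): acde, acdh, aceh, adeh, cdeh

Hence C_0 ≅ Z^10, C_1 ≅ Z^20, C_2 ≅ Z^15, C_3 ≅ Z^5.

∂_1: C_1 → C_0 is given by ∂[p,q] = [q] − [p].
The 10×20 boundary matrix has rank 8 and Smith normal form diag(1,1,1,1,1,1,1,1).

Boundary ∂_2: C_2 → C_1 maps a triangle to the signed sum of its edges. For instance
  ∂gij = ij − gj + gi,
  ∂cdh = dh − ch + cd.
The 20×15 boundary matrix has rank 11 and Smith normal form diag(1,1,1,1,1,1,1,1,1,1,1).

The boundary map ∂_3: C_3 → C_2 sends each 3-simplex σ to the alternating sum Σ_i (−1)^i (σ with its i-th vertex removed). For instance
  ∂acdh = cdh − adh + ach − acd,
  ∂adeh = deh − aeh + adh − ade.
The resulting 15×5 matrix has rank 4, and its Smith normal form has invariant factors (1,1,1,1).

Now H_k = ker ∂_k / im ∂_{k+1}, so:

  H_0: rank C_0 − rank ∂_1 = 10 − 8 = 2, and the invariant factors of ∂_1 are all 1, so H_0 ≅ Z^2.
  H_1: rank ker ∂_1 − rank ∂_2 = (20 − 8) − 11 = 1, and the invariant factors of ∂_2 are all 1, so H_1 ≅ Z.
  H_2: rank ker ∂_2 − rank ∂_3 = (15 − 11) − 4 = 0, and the invariant factors of ∂_3 are all 1, so H_2 ≅ 0.
  H_3: rank ker ∂_3 − rank ∂_4 = (5 − 4) − 0 = 1, and there is no ∂_4, so H_3 ≅ Z.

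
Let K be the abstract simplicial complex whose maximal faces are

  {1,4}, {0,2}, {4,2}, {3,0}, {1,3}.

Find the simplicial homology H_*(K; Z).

H_0 ≅ Z,  H_1 ≅ Z.

Take the total order 0 < 1 < 2 < 3 < 4 on the vertex set. Then K (dimension 1) consists of the simplices:

  0-simplices (5): [0], [1], [2], [3], [4]
  1-simplices (5): [0,2], [0,3], [1,3], [1,4], [2,4]

Hence C_0 ≅ Z^5, C_1 ≅ Z^5.

Boundary ∂_1: C_1 → C_0 is given by ∂[p,q] = [q] − [p]. For instance
  ∂[1,4] = [4] − [1].
The resulting 5×5 matrix has rank 4, and its Smith normal form has invariant factors (1,1,1,1).

Reading off H_k = ker ∂_k / im ∂_{k+1}:

  H_0: rank C_0 − rank ∂_1 = 5 − 4 = 1, and the invariant factors of ∂_1 are all 1, so H_0 = Z.
  H_1: rank ker ∂_1 − rank ∂_2 = (5 − 4) − 0 = 1, and there is no ∂_2, so H_1 = Z.

As a check, the Euler characteristic is 5 − 5 = 0, which agrees with 1 − 1 = 0.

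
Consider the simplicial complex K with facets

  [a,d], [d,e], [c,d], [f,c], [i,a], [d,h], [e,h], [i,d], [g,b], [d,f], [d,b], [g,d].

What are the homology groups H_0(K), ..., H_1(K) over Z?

Fix the vertex order a < b < c < d < e < f < g < h < i and write every simplex with vertices in increasing order. Then dim K = 1 and the simplices of K are:

  0-simplices (9): a, b, c, d, e, f, g, h, i
  1-simplices (12): ad, ai, bd, bg, cd, cf, de, df, dg, dh, di, eh

Hence C_0 ≅ Z^9, C_1 ≅ Z^12.

The boundary map ∂_1: C_1 → C_0 sends each edge [p,q] (with p < q) to q − p. For instance
  ∂cd = d − c.
The resulting 9×12 matrix has rank 8, and its Smith normal form has invariant factors (1,1,1,1,1,1,1,1).

From H_k ≅ ker(∂_k) / im(∂_{k+1}) we obtain:

  H_0: rank C_0 − rank ∂_1 = 9 − 8 = 1, and the invariant factors of ∂_1 are all 1, so H_0 = Z.
  H_1: rank ker ∂_1 − rank ∂_2 = (12 − 8) − 0 = 4, and there is no ∂_2, so H_1 = Z^4.

H_0 ≅ Z,  H_1 ≅ Z^4.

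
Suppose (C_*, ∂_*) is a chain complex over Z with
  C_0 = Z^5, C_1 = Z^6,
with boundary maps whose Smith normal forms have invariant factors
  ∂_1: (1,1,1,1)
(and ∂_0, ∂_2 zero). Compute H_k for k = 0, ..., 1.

H_0 ≅ Z,  H_1 ≅ Z^2.

H_0: b_0 = 5 − 0 − 4 = 1; torsion from ∂_1 factors > 1: none. So H_0 ≅ Z.
H_1: b_1 = 6 − 4 − 0 = 2; torsion from ∂_2 factors > 1: none. So H_1 ≅ Z^2.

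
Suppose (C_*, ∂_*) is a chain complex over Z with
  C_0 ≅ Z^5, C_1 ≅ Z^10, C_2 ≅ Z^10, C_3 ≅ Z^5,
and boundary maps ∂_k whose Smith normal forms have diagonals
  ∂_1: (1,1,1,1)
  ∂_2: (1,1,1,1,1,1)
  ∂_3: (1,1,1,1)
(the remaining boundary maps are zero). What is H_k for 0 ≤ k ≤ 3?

H_0: b_0 = 5 − 0 − 4 = 1; torsion from ∂_1 factors > 1: none. So H_0 ≅ Z.
H_1: b_1 = 10 − 4 − 6 = 0; torsion from ∂_2 factors > 1: none. So H_1 ≅ 0.
H_2: b_2 = 10 − 6 − 4 = 0; torsion from ∂_3 factors > 1: none. So H_2 ≅ 0.
H_3: b_3 = 5 − 4 − 0 = 1; torsion from ∂_4 factors > 1: none. So H_3 ≅ Z.

H_0 ≅ Z,  H_1 = 0,  H_2 = 0,  H_3 ≅ Z.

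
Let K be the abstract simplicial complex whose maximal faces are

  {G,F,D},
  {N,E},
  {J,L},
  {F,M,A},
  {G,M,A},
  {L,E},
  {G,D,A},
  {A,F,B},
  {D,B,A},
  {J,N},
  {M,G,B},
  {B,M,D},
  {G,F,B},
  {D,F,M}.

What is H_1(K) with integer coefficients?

H_1 = Z ⊕ Z_2.

Take the total order A < B < D < E < F < G < J < L < M < N on the vertex set. Then K (dimension 2) consists of the simplices:

  0-simplices (10): A, B, D, E, F, G, J, L, M, N
  1-simplices (19): AB, AD, AF, AG, AM, BD, BF, BG, BM, DF, DG, DM, EL, EN, FG, FM, GM, JL, JN
  2-simplices (10): ABD, ABF, ADG, AFM, AGM, BDM, BFG, BGM, DFG, DFM

giving chain groups C_0 ≅ Z^10, C_1 ≅ Z^19, C_2 ≅ Z^10.

∂_1: C_1 → C_0 sends each edge [p,q] (with p < q) to q − p. For instance
  ∂BG = G − B.
The resulting 10×19 matrix has rank 8, and its Smith normal form has invariant factors (1,1,1,1,1,1,1,1).

∂_2: C_2 → C_1 acts by ∂[p,q,r] = [q,r] − [p,r] + [p,q]. For instance
  ∂ADG = DG − AG + AD,
  ∂BGM = GM − BM + BG.
This gives a 19×10 integer matrix of rank 10; reducing to Smith normal form yields diagonal entries (1,1,1,1,1,1,1,1,1,2).

Computing H_k = (kernel of ∂_k) / (image of ∂_{k+1}):

  H_1: rank ker ∂_1 − rank ∂_2 = (19 − 8) − 10 = 1, and ∂_2 has invariant factor 2 > 1, so H_1 = Z ⊕ Z_2.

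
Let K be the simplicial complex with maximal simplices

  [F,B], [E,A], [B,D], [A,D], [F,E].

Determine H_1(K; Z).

H_1 = Z.

Order the vertices as A < B < D < E < F. Listing each simplex with vertices in this order, K has dimension 1 with simplices:

  0-simplices (5): A, B, D, E, F
  1-simplices (5): AD, AE, BD, BF, EF

so the chain groups are C_0 ≅ Z^5, C_1 ≅ Z^5.

∂_1: C_1 → C_0 is given by ∂[p,q] = [q] − [p]. For instance
  ∂AD = D − A.
This gives a 5×5 integer matrix of rank 4; reducing to Smith normal form yields diagonal entries (1,1,1,1).

Reading off H_k = ker ∂_k / im ∂_{k+1}:

  H_1: rank ker ∂_1 − rank ∂_2 = (5 − 4) − 0 = 1, and there is no ∂_2, so H_1 ≅ Z.

(K is a triangulation of the circle S^1.)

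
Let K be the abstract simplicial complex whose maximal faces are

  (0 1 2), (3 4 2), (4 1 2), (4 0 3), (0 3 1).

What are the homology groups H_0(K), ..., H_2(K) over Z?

H_0 ≅ Z,  H_1 ≅ Z,  H_2 = 0.

We work with the vertex ordering 0 < 1 < 2 < 3 < 4. The simplices of K, each written with vertices in increasing order, are:

  0-simplices (5): [0], [1], [2], [3], [4]
  1-simplices (10): [0,1], [0,2], [0,3], [0,4], [1,2], [1,3], [1,4], [2,3], [2,4], [3,4]
  2-simplices (5): [0,1,2], [0,1,3], [0,3,4], [1,2,4], [2,3,4]

so the chain groups are C_0 ≅ Z^5, C_1 ≅ Z^10, C_2 ≅ Z^5.

Boundary ∂_1: C_1 → C_0 is given by ∂[p,q] = [q] − [p]. For instance
  ∂[0,3] = [3] − [0].
The resulting 5×10 matrix has rank 4, and its Smith normal form has invariant factors (1,1,1,1).

The boundary map ∂_2: C_2 → C_1 sends each 2-simplex [p,q,r] to [q,r] − [p,r] + [p,q]. For instance
  ∂[2,3,4] = [3,4] − [2,4] + [2,3],
  ∂[1,2,4] = [2,4] − [1,4] + [1,2].
As a 10×5 matrix over Z this has rank 5, with invariant factors (1,1,1,1,1).

Now H_k = ker ∂_k / im ∂_{k+1}, so:

  H_0: rank C_0 − rank ∂_1 = 5 − 4 = 1, and the invariant factors of ∂_1 are all 1, so H_0 ≅ Z.
  H_1: rank ker ∂_1 − rank ∂_2 = (10 − 4) − 5 = 1, and the invariant factors of ∂_2 are all 1, so H_1 ≅ Z.
  H_2: rank ker ∂_2 − rank ∂_3 = (5 − 5) − 0 = 0, and there is no ∂_3, so H_2 ≅ 0.

As a check, the Euler characteristic is 5 − 10 + 5 = 0, which agrees with 1 − 1 + 0 = 0.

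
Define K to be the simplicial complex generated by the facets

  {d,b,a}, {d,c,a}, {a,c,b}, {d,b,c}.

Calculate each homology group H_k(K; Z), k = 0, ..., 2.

Fix the vertex order a < b < c < d and write every simplex with vertices in increasing order. Then dim K = 2 and the simplices of K are:

  0-simplices (4): a, b, c, d
  1-simplices (6): ab, ac, ad, bc, bd, cd
  2-simplices (4): abc, abd, acd, bcd

so the chain groups are C_0 ≅ Z^4, C_1 ≅ Z^6, C_2 ≅ Z^4.

Boundary ∂_1: C_1 → C_0 maps an edge to its endpoints' difference, ∂[p,q] = q − p. For instance
  ∂bd = d − b.
The resulting 4×6 matrix has rank 3, and its Smith normal form has invariant factors (1,1,1).

∂_2: C_2 → C_1 sends each 2-simplex [p,q,r] to [q,r] − [p,r] + [p,q]. For instance
  ∂abc = bc − ac + ab,
  ∂bcd = cd − bd + bc.
The 6×4 boundary matrix has rank 3 and Smith normal form diag(1,1,1).

Computing H_k = (kernel of ∂_k) / (image of ∂_{k+1}):

  H_0: rank C_0 − rank ∂_1 = 4 − 3 = 1, and the invariant factors of ∂_1 are all 1, so H_0 = Z.
  H_1: rank ker ∂_1 − rank ∂_2 = (6 − 3) − 3 = 0, and the invariant factors of ∂_2 are all 1, so H_1 = 0.
  H_2: rank ker ∂_2 − rank ∂_3 = (4 − 3) − 0 = 1, and there is no ∂_3, so H_2 = Z.

As a check, the Euler characteristic is 4 − 6 + 4 = 2, which agrees with 1 − 0 + 1 = 2.
(K is a triangulation of the 2-sphere S^2.)

H_0 ≅ Z,  H_1 = 0,  H_2 ≅ Z.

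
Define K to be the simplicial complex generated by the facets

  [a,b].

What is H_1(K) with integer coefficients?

H_1 ≅ 0.

We work with the vertex ordering a < b. The simplices of K, each written with vertices in increasing order, are:

  0-simplices (2): a, b
  1-simplices (1): ab

giving chain groups C_0 ≅ Z^2, C_1 ≅ Z^1.

The boundary map ∂_1: C_1 → C_0 sends each edge [p,q] (with p < q) to q − p. For instance
  ∂ab = b − a.
This gives a 2×1 integer matrix of rank 1; reducing to Smith normal form yields diagonal entries (1).

From H_k ≅ ker(∂_k) / im(∂_{k+1}) we obtain:

  H_1: rank ker ∂_1 − rank ∂_2 = (1 − 1) − 0 = 0, and there is no ∂_2, so H_1 ≅ 0.

(K is a triangulation of the 1-simplex.)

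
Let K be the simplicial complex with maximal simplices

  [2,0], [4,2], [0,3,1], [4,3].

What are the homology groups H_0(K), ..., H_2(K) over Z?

H_0 ≅ Z,  H_1 ≅ Z,  H_2 = 0.

Take the total order 0 < 1 < 2 < 3 < 4 on the vertex set. Then K (dimension 2) consists of the simplices:

  0-simplices (5): [0], [1], [2], [3], [4]
  1-simplices (6): [0,1], [0,2], [0,3], [1,3], [2,4], [3,4]
  2-simplices (1): [0,1,3]

so the chain groups are C_0 ≅ Z^5, C_1 ≅ Z^6, C_2 ≅ Z^1.

Boundary ∂_1: C_1 → C_0 sends each edge [p,q] (with p < q) to q − p. For instance
  ∂[0,3] = [3] − [0].
As a 5×6 matrix over Z this has rank 4, with invariant factors (1,1,1,1).

∂_2: C_2 → C_1 acts by ∂[p,q,r] = [q,r] − [p,r] + [p,q]. For instance
  ∂[0,1,3] = [1,3] − [0,3] + [0,1].
This gives a 6×1 integer matrix of rank 1; reducing to Smith normal form yields diagonal entries (1).

Reading off H_k = ker ∂_k / im ∂_{k+1}:

  H_0: rank C_0 − rank ∂_1 = 5 − 4 = 1, and the invariant factors of ∂_1 are all 1, so H_0 ≅ Z.
  H_1: rank ker ∂_1 − rank ∂_2 = (6 − 4) − 1 = 1, and the invariant factors of ∂_2 are all 1, so H_1 ≅ Z.
  H_2: rank ker ∂_2 − rank ∂_3 = (1 − 1) − 0 = 0, and there is no ∂_3, so H_2 ≅ 0.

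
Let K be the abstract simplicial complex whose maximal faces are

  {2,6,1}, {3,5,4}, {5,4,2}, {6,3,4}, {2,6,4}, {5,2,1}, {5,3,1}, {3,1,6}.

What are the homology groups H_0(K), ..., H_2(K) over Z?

H_0 ≅ Z,  H_1 = 0,  H_2 ≅ Z.

We work with the vertex ordering 1 < 2 < 3 < 4 < 5 < 6. The simplices of K, each written with vertices in increasing order, are:

  0-simplices (6): [1], [2], [3], [4], [5], [6]
  1-simplices (12): [1,2], [1,3], [1,5], [1,6], [2,4], [2,5], [2,6], [3,4], [3,5], [3,6], [4,5], [4,6]
  2-simplices (8): [1,2,5], [1,2,6], [1,3,5], [1,3,6], [2,4,5], [2,4,6], [3,4,5], [3,4,6]

giving chain groups C_0 ≅ Z^6, C_1 ≅ Z^12, C_2 ≅ Z^8.

Boundary ∂_1: C_1 → C_0 sends each edge [p,q] (with p < q) to q − p.
The resulting 6×12 matrix has rank 5, and its Smith normal form has invariant factors (1,1,1,1,1).

Boundary ∂_2: C_2 → C_1 maps a triangle to the signed sum of its edges. For instance
  ∂[3,4,6] = [4,6] − [3,6] + [3,4],
  ∂[2,4,5] = [4,5] − [2,5] + [2,4].
The 12×8 boundary matrix has rank 7 and Smith normal form diag(1,1,1,1,1,1,1).

Computing H_k = (kernel of ∂_k) / (image of ∂_{k+1}):

  H_0: rank C_0 − rank ∂_1 = 6 − 5 = 1, and the invariant factors of ∂_1 are all 1, so H_0 ≅ Z.
  H_1: rank ker ∂_1 − rank ∂_2 = (12 − 5) − 7 = 0, and the invariant factors of ∂_2 are all 1, so H_1 ≅ 0.
  H_2: rank ker ∂_2 − rank ∂_3 = (8 − 7) − 0 = 1, and there is no ∂_3, so H_2 ≅ Z.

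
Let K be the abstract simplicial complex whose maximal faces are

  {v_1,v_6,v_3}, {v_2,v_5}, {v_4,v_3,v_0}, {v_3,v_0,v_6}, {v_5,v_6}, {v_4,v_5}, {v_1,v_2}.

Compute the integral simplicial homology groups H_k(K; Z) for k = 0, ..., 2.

H_0 = Z,  H_1 = Z^2,  H_2 = 0.

K has 7 vertices, 11 edges, 3 triangles.
rank ∂_0 = 0, rank ∂_1 = 6 ⇒ b_0 = 7 − 0 − 6 = 1; all invariant factors of ∂_1 are 1 so no torsion. So H_0 ≅ Z.
rank ∂_1 = 6, rank ∂_2 = 3 ⇒ b_1 = 11 − 6 − 3 = 2; all invariant factors of ∂_2 are 1 so no torsion. So H_1 ≅ Z^2.
rank ∂_2 = 3, rank ∂_3 = 0 ⇒ b_2 = 3 − 3 − 0 = 0. So H_2 ≅ 0.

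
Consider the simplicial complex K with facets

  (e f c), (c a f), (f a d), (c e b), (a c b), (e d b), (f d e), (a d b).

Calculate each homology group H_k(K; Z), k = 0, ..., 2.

H_0 ≅ Z,  H_1 = 0,  H_2 ≅ Z.

Take the total order a < b < c < d < e < f on the vertex set. Then K (dimension 2) consists of the simplices:

  0-simplices (6): a, b, c, d, e, f
  1-simplices (12): ab, ac, ad, af, bc, bd, be, ce, cf, de, df, ef
  2-simplices (8): abc, abd, acf, adf, bce, bde, cef, def

so the chain groups are C_0 ≅ Z^6, C_1 ≅ Z^12, C_2 ≅ Z^8.

Boundary ∂_1: C_1 → C_0 sends each edge [p,q] (with p < q) to q − p. For instance
  ∂de = e − d.
As a 6×12 matrix over Z this has rank 5, with invariant factors (1,1,1,1,1).

∂_2: C_2 → C_1 sends each 2-simplex [p,q,r] to [q,r] − [p,r] + [p,q]. For instance
  ∂cef = ef − cf + ce,
  ∂acf = cf − af + ac.
The resulting 12×8 matrix has rank 7, and its Smith normal form has invariant factors (1,1,1,1,1,1,1).

Reading off H_k = ker ∂_k / im ∂_{k+1}:

  H_0: rank C_0 − rank ∂_1 = 6 − 5 = 1, and the invariant factors of ∂_1 are all 1, so H_0 ≅ Z.
  H_1: rank ker ∂_1 − rank ∂_2 = (12 − 5) − 7 = 0, and the invariant factors of ∂_2 are all 1, so H_1 ≅ 0.
  H_2: rank ker ∂_2 − rank ∂_3 = (8 − 7) − 0 = 1, and there is no ∂_3, so H_2 ≅ Z.

As a check, the Euler characteristic is 6 − 12 + 8 = 2, which agrees with 1 − 0 + 1 = 2.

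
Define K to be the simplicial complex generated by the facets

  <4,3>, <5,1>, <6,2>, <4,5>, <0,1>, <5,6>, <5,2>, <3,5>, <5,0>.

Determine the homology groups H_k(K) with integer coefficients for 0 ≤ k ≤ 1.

Take the total order 0 < 1 < 2 < 3 < 4 < 5 < 6 on the vertex set. Then K (dimension 1) consists of the simplices:

  0-simplices (7): [0], [1], [2], [3], [4], [5], [6]
  1-simplices (9): [0,1], [0,5], [1,5], [2,5], [2,6], [3,4], [3,5], [4,5], [5,6]

giving chain groups C_0 ≅ Z^7, C_1 ≅ Z^9.

The boundary map ∂_1: C_1 → C_0 maps an edge to its endpoints' difference, ∂[p,q] = q − p. For instance
  ∂[0,1] = [1] − [0].
The 7×9 boundary matrix has rank 6 and Smith normal form diag(1,1,1,1,1,1).

Reading off H_k = ker ∂_k / im ∂_{k+1}:

  H_0: rank C_0 − rank ∂_1 = 7 − 6 = 1, and the invariant factors of ∂_1 are all 1, so H_0 = Z.
  H_1: rank ker ∂_1 − rank ∂_2 = (9 − 6) − 0 = 3, and there is no ∂_2, so H_1 = Z^3.

As a check, the Euler characteristic is 7 − 9 = -2, which agrees with 1 − 3 = -2.
(K is a triangulation of a wedge of 3 circles.)

H_0 = Z,  H_1 = Z^3.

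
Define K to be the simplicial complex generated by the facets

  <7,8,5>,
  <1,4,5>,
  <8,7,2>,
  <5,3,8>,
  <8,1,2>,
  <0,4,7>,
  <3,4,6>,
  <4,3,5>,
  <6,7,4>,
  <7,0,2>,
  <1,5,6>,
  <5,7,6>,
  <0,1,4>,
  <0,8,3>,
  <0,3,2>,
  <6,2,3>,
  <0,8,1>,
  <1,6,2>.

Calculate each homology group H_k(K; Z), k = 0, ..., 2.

H_0 ≅ Z,  H_1 ≅ Z × Z/2,  H_2 = 0.

We work with the vertex ordering 0 < 1 < 2 < 3 < 4 < 5 < 6 < 7 < 8. The simplices of K, each written with vertices in increasing order, are:

  0-simplices (9): [0], [1], [2], [3], [4], [5], [6], [7], [8]
  1-simplices (27): (27 of them)
  2-simplices (18): [0,1,4], [0,1,8], [0,2,3], [0,2,7], [0,3,8], [0,4,7], [1,2,6], [1,2,8], [1,4,5], [1,5,6], [2,3,6], [2,7,8], [3,4,5], [3,4,6], [3,5,8], [4,6,7], [5,6,7], [5,7,8]

so the chain groups are C_0 ≅ Z^9, C_1 ≅ Z^27, C_2 ≅ Z^18.

Boundary ∂_1: C_1 → C_0 is given by ∂[p,q] = [q] − [p]. For instance
  ∂[1,8] = [8] − [1].
As a 9×27 matrix over Z this has rank 8, with invariant factors (1,1,1,1,1,1,1,1).

∂_2: C_2 → C_1 sends each 2-simplex [p,q,r] to [q,r] − [p,r] + [p,q]. For instance
  ∂[3,4,6] = [4,6] − [3,6] + [3,4],
  ∂[4,6,7] = [6,7] − [4,7] + [4,6].
The 27×18 boundary matrix has rank 18 and Smith normal form diag(1,1,1,1,1,1,1,1,1,1,1,1,1,1,1,1,1,2).

Reading off H_k = ker ∂_k / im ∂_{k+1}:

  H_0: rank C_0 − rank ∂_1 = 9 − 8 = 1, and the invariant factors of ∂_1 are all 1, so H_0 = Z.
  H_1: rank ker ∂_1 − rank ∂_2 = (27 − 8) − 18 = 1, and ∂_2 has invariant factor 2 > 1, so H_1 = Z × Z/2.
  H_2: rank ker ∂_2 − rank ∂_3 = (18 − 18) − 0 = 0, and there is no ∂_3, so H_2 = 0.

(K is a triangulation of the Klein bottle.)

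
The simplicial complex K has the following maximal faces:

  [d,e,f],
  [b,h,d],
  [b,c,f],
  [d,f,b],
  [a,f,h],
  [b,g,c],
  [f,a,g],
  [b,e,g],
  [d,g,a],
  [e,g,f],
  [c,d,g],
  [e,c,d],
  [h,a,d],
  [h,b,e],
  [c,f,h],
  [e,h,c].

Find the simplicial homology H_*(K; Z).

H_0 ≅ Z,  H_1 ≅ Z^2,  H_2 ≅ Z.

We work with the vertex ordering a < b < c < d < e < f < g < h. The simplices of K, each written with vertices in increasing order, are:

  0-simplices (8): a, b, c, d, e, f, g, h
  1-simplices (24): ad, af, ag, ah, bc, bd, be, bf, bg, bh, cd, ce, cf, cg, ch, de, df, dg, dh, ef, eg, eh, fg, fh
  2-simplices (16): adg, adh, afg, afh, bcf, bcg, bdf, bdh, beg, beh, cde, cdg, ceh, cfh, def, efg

giving chain groups C_0 ≅ Z^8, C_1 ≅ Z^24, C_2 ≅ Z^16.

Boundary ∂_1: C_1 → C_0 is given by ∂[p,q] = [q] − [p]. For instance
  ∂bc = c − b.
This gives a 8×24 integer matrix of rank 7; reducing to Smith normal form yields diagonal entries (1,1,1,1,1,1,1).

Boundary ∂_2: C_2 → C_1 acts by ∂[p,q,r] = [q,r] − [p,r] + [p,q]. For instance
  ∂beg = eg − bg + be,
  ∂efg = fg − eg + ef.
This gives a 24×16 integer matrix of rank 15; reducing to Smith normal form yields diagonal entries (1,1,1,1,1,1,1,1,1,1,1,1,1,1,1).

From H_k ≅ ker(∂_k) / im(∂_{k+1}) we obtain:

  H_0: rank C_0 − rank ∂_1 = 8 − 7 = 1, and the invariant factors of ∂_1 are all 1, so H_0 ≅ Z.
  H_1: rank ker ∂_1 − rank ∂_2 = (24 − 7) − 15 = 2, and the invariant factors of ∂_2 are all 1, so H_1 ≅ Z^2.
  H_2: rank ker ∂_2 − rank ∂_3 = (16 − 15) − 0 = 1, and there is no ∂_3, so H_2 ≅ Z.

As a check, the Euler characteristic is 8 − 24 + 16 = 0, which agrees with 1 − 2 + 1 = 0.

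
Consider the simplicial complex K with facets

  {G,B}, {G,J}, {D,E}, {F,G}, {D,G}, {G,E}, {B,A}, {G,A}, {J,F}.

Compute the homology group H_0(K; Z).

K has 7 vertices, 9 edges.
rank ∂_0 = 0, rank ∂_1 = 6 ⇒ b_0 = 7 − 0 − 6 = 1; all invariant factors of ∂_1 are 1 so no torsion. So H_0 = Z.

H_0 ≅ Z.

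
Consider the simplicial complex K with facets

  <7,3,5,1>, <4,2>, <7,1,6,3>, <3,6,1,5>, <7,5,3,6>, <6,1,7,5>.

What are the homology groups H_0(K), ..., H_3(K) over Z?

H_0 = Z^2,  H_1 = 0,  H_2 = 0,  H_3 = Z.

We work with the vertex ordering 1 < 2 < 3 < 4 < 5 < 6 < 7. The simplices of K, each written with vertices in increasing order, are:

  0-simplices (7): [1], [2], [3], [4], [5], [6], [7]
  1-simplices (11): [1,3], [1,5], [1,6], [1,7], [2,4], [3,5], [3,6], [3,7], [5,6], [5,7], [6,7]
  2-simplices (10): [1,3,5], [1,3,6], [1,3,7], [1,5,6], [1,5,7], [1,6,7], [3,5,6], [3,5,7], [3,6,7], [5,6,7]
  3-simplices (5): [1,3,5,6], [1,3,5,7], [1,3,6,7], [1,5,6,7], [3,5,6,7]

so the chain groups are C_0 ≅ Z^7, C_1 ≅ Z^11, C_2 ≅ Z^10, C_3 ≅ Z^5.

Boundary ∂_1: C_1 → C_0 maps an edge to its endpoints' difference, ∂[p,q] = q − p.
The resulting 7×11 matrix has rank 5, and its Smith normal form has invariant factors (1,1,1,1,1).

Boundary ∂_2: C_2 → C_1 sends each 2-simplex [p,q,r] to [q,r] − [p,r] + [p,q]. For instance
  ∂[1,6,7] = [6,7] − [1,7] + [1,6],
  ∂[1,3,5] = [3,5] − [1,5] + [1,3].
The 11×10 boundary matrix has rank 6 and Smith normal form diag(1,1,1,1,1,1).

Boundary ∂_3: C_3 → C_2 sends each 3-simplex σ to the alternating sum Σ_i (−1)^i (σ with its i-th vertex removed). For instance
  ∂[3,5,6,7] = [5,6,7] − [3,6,7] + [3,5,7] − [3,5,6],
  ∂[1,3,6,7] = [3,6,7] − [1,6,7] + [1,3,7] − [1,3,6].
The 10×5 boundary matrix has rank 4 and Smith normal form diag(1,1,1,1).

Reading off H_k = ker ∂_k / im ∂_{k+1}:

  H_0: rank C_0 − rank ∂_1 = 7 − 5 = 2, and the invariant factors of ∂_1 are all 1, so H_0 = Z^2.
  H_1: rank ker ∂_1 − rank ∂_2 = (11 − 5) − 6 = 0, and the invariant factors of ∂_2 are all 1, so H_1 = 0.
  H_2: rank ker ∂_2 − rank ∂_3 = (10 − 6) − 4 = 0, and the invariant factors of ∂_3 are all 1, so H_2 = 0.
  H_3: rank ker ∂_3 − rank ∂_4 = (5 − 4) − 0 = 1, and there is no ∂_4, so H_3 = Z.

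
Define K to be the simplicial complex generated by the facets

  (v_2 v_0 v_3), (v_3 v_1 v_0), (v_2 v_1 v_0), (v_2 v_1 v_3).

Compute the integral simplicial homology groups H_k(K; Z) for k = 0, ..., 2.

Fix the vertex order v_0 < v_1 < v_2 < v_3 and write every simplex with vertices in increasing order. Then dim K = 2 and the simplices of K are:

  0-simplices (4): [v_0], [v_1], [v_2], [v_3]
  1-simplices (6): [v_0,v_1], [v_0,v_2], [v_0,v_3], [v_1,v_2], [v_1,v_3], [v_2,v_3]
  2-simplices (4): [v_0,v_1,v_2], [v_0,v_1,v_3], [v_0,v_2,v_3], [v_1,v_2,v_3]

giving chain groups C_0 ≅ Z^4, C_1 ≅ Z^6, C_2 ≅ Z^4.

Boundary ∂_1: C_1 → C_0 is given by ∂[p,q] = [q] − [p]. For instance
  ∂[v_0,v_1] = [v_1] − [v_0].
As a 4×6 matrix over Z this has rank 3, with invariant factors (1,1,1).

∂_2: C_2 → C_1 sends each 2-simplex [p,q,r] to [q,r] − [p,r] + [p,q]. For instance
  ∂[v_1,v_2,v_3] = [v_2,v_3] − [v_1,v_3] + [v_1,v_2],
  ∂[v_0,v_1,v_3] = [v_1,v_3] − [v_0,v_3] + [v_0,v_1].
This gives a 6×4 integer matrix of rank 3; reducing to Smith normal form yields diagonal entries (1,1,1).

Reading off H_k = ker ∂_k / im ∂_{k+1}:

  H_0: rank C_0 − rank ∂_1 = 4 − 3 = 1, and the invariant factors of ∂_1 are all 1, so H_0 = Z.
  H_1: rank ker ∂_1 − rank ∂_2 = (6 − 3) − 3 = 0, and the invariant factors of ∂_2 are all 1, so H_1 = 0.
  H_2: rank ker ∂_2 − rank ∂_3 = (4 − 3) − 0 = 1, and there is no ∂_3, so H_2 = Z.

H_0 = Z,  H_1 = 0,  H_2 = Z.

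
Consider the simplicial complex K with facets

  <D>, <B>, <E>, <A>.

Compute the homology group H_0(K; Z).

We work with the vertex ordering A < B < D < E. The simplices of K, each written with vertices in increasing order, are:

  0-simplices (4): A, B, D, E

giving chain groups C_0 ≅ Z^4.

From H_k ≅ ker(∂_k) / im(∂_{k+1}) we obtain:

  H_0: rank C_0 − rank ∂_1 = 4 − 0 = 4, and there is no ∂_1, so H_0 ≅ Z^4.

(K is a triangulation of a set of 4 points.)

H_0 = Z^4.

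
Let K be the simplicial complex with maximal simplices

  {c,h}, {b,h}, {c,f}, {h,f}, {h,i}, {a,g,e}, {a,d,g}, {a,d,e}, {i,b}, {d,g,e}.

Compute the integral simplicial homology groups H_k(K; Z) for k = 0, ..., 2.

Order the vertices as a < b < c < d < e < f < g < h < i. Listing each simplex with vertices in this order, K has dimension 2 with simplices:

  0-simplices (9): a, b, c, d, e, f, g, h, i
  1-simplices (12): ad, ae, ag, bh, bi, cf, ch, de, dg, eg, fh, hi
  2-simplices (4): ade, adg, aeg, deg

giving chain groups C_0 ≅ Z^9, C_1 ≅ Z^12, C_2 ≅ Z^4.

The boundary map ∂_1: C_1 → C_0 maps an edge to its endpoints' difference, ∂[p,q] = q − p.
As a 9×12 matrix over Z this has rank 7, with invariant factors (1,1,1,1,1,1,1).

∂_2: C_2 → C_1 acts by ∂[p,q,r] = [q,r] − [p,r] + [p,q]. For instance
  ∂adg = dg − ag + ad,
  ∂ade = de − ae + ad.
This gives a 12×4 integer matrix of rank 3; reducing to Smith normal form yields diagonal entries (1,1,1).

Computing H_k = (kernel of ∂_k) / (image of ∂_{k+1}):

  H_0: rank C_0 − rank ∂_1 = 9 − 7 = 2, and the invariant factors of ∂_1 are all 1, so H_0 = Z^2.
  H_1: rank ker ∂_1 − rank ∂_2 = (12 − 7) − 3 = 2, and the invariant factors of ∂_2 are all 1, so H_1 = Z^2.
  H_2: rank ker ∂_2 − rank ∂_3 = (4 − 3) − 0 = 1, and there is no ∂_3, so H_2 = Z.

(K is a triangulation of the disjoint union of the 2-sphere S^2 and a wedge of 2 circles.)

H_0 ≅ Z^2,  H_1 ≅ Z^2,  H_2 ≅ Z.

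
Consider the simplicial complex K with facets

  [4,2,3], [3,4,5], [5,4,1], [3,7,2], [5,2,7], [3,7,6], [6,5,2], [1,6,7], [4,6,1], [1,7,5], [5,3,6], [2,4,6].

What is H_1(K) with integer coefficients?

We work with the vertex ordering 1 < 2 < 3 < 4 < 5 < 6 < 7. The simplices of K, each written with vertices in increasing order, are:

  0-simplices (7): [1], [2], [3], [4], [5], [6], [7]
  1-simplices (18): [1,4], [1,5], [1,6], [1,7], [2,3], [2,4], [2,5], [2,6], [2,7], [3,4], [3,5], [3,6], [3,7], [4,5], [4,6], [5,6], [5,7], [6,7]
  2-simplices (12): [1,4,5], [1,4,6], [1,5,7], [1,6,7], [2,3,4], [2,3,7], [2,4,6], [2,5,6], [2,5,7], [3,4,5], [3,5,6], [3,6,7]

so the chain groups are C_0 ≅ Z^7, C_1 ≅ Z^18, C_2 ≅ Z^12.

∂_1: C_1 → C_0 sends each edge [p,q] (with p < q) to q − p. For instance
  ∂[1,5] = [5] − [1].
As a 7×18 matrix over Z this has rank 6, with invariant factors (1,1,1,1,1,1).

The boundary map ∂_2: C_2 → C_1 maps a triangle to the signed sum of its edges. For instance
  ∂[2,3,4] = [3,4] − [2,4] + [2,3],
  ∂[2,5,7] = [5,7] − [2,7] + [2,5].
As a 18×12 matrix over Z this has rank 12, with invariant factors (1,1,1,1,1,1,1,1,1,1,1,2).

Computing H_k = (kernel of ∂_k) / (image of ∂_{k+1}):

  H_1: rank ker ∂_1 − rank ∂_2 = (18 − 6) − 12 = 0, and ∂_2 has invariant factor 2 > 1, so H_1 ≅ Z_2.

H_1 ≅ Z_2.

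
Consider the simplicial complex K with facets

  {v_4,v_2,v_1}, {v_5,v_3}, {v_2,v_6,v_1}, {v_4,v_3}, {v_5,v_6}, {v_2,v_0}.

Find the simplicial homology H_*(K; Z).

Take the total order v_0 < v_1 < v_2 < v_3 < v_4 < v_5 < v_6 on the vertex set. Then K (dimension 2) consists of the simplices:

  0-simplices (7): [v_0], [v_1], [v_2], [v_3], [v_4], [v_5], [v_6]
  1-simplices (9): [v_0,v_2], [v_1,v_2], [v_1,v_4], [v_1,v_6], [v_2,v_4], [v_2,v_6], [v_3,v_4], [v_3,v_5], [v_5,v_6]
  2-simplices (2): [v_1,v_2,v_4], [v_1,v_2,v_6]

so the chain groups are C_0 ≅ Z^7, C_1 ≅ Z^9, C_2 ≅ Z^2.

∂_1: C_1 → C_0 maps an edge to its endpoints' difference, ∂[p,q] = q − p. For instance
  ∂[v_2,v_4] = [v_4] − [v_2].
The resulting 7×9 matrix has rank 6, and its Smith normal form has invariant factors (1,1,1,1,1,1).

∂_2: C_2 → C_1 acts by ∂[p,q,r] = [q,r] − [p,r] + [p,q]. For instance
  ∂[v_1,v_2,v_6] = [v_2,v_6] − [v_1,v_6] + [v_1,v_2],
  ∂[v_1,v_2,v_4] = [v_2,v_4] − [v_1,v_4] + [v_1,v_2].
As a 9×2 matrix over Z this has rank 2, with invariant factors (1,1).

Reading off H_k = ker ∂_k / im ∂_{k+1}:

  H_0: rank C_0 − rank ∂_1 = 7 − 6 = 1, and the invariant factors of ∂_1 are all 1, so H_0 ≅ Z.
  H_1: rank ker ∂_1 − rank ∂_2 = (9 − 6) − 2 = 1, and the invariant factors of ∂_2 are all 1, so H_1 ≅ Z.
  H_2: rank ker ∂_2 − rank ∂_3 = (2 − 2) − 0 = 0, and there is no ∂_3, so H_2 ≅ 0.

As a check, the Euler characteristic is 7 − 9 + 2 = 0, which agrees with 1 − 1 + 0 = 0.

H_0 = Z,  H_1 = Z,  H_2 = 0.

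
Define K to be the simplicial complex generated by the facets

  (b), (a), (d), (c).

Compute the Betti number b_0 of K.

b_0 = 4.

We work with the vertex ordering a < b < c < d. The simplices of K, each written with vertices in increasing order, are:

  0-simplices (4): a, b, c, d

giving chain groups C_0 ≅ Z^4.

Reading off H_k = ker ∂_k / im ∂_{k+1}:

  H_0: rank C_0 − rank ∂_1 = 4 − 0 = 4, and there is no ∂_1, so H_0 ≅ Z^4.

Hence the Betti numbers are b_0 = 4.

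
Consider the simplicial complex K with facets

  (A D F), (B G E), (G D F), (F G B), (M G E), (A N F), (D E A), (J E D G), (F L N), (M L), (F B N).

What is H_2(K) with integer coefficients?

H_2 = 0.

We work with the vertex ordering A < B < D < E < F < G < J < L < M < N. The simplices of K, each written with vertices in increasing order, are:

  0-simplices (10): A, B, D, E, F, G, J, L, M, N
  1-simplices (22): AD, AE, AF, AN, BE, BF, BG, BN, DE, DF, DG, DJ, EG, EJ, EM, FG, FL, FN, GJ, GM, LM, LN
  2-simplices (13): ADE, ADF, AFN, BEG, BFG, BFN, DEG, DEJ, DFG, DGJ, EGJ, EGM, FLN
  3-simplices (1): DEGJ

giving chain groups C_0 ≅ Z^10, C_1 ≅ Z^22, C_2 ≅ Z^13, C_3 ≅ Z^1.

The boundary map ∂_1: C_1 → C_0 sends each edge [p,q] (with p < q) to q − p.
The 10×22 boundary matrix has rank 9 and Smith normal form diag(1,1,1,1,1,1,1,1,1).

Boundary ∂_2: C_2 → C_1 acts by ∂[p,q,r] = [q,r] − [p,r] + [p,q]. For instance
  ∂FLN = LN − FN + FL,
  ∂EGM = GM − EM + EG.
The 22×13 boundary matrix has rank 12 and Smith normal form diag(1,1,1,1,1,1,1,1,1,1,1,1).

The boundary map ∂_3: C_3 → C_2 sends each 3-simplex σ to the alternating sum Σ_i (−1)^i (σ with its i-th vertex removed). For instance
  ∂DEGJ = EGJ − DGJ + DEJ − DEG.
The 13×1 boundary matrix has rank 1 and Smith normal form diag(1).

Reading off H_k = ker ∂_k / im ∂_{k+1}:

  H_2: rank ker ∂_2 − rank ∂_3 = (13 − 12) − 1 = 0, and the invariant factors of ∂_3 are all 1, so H_2 = 0.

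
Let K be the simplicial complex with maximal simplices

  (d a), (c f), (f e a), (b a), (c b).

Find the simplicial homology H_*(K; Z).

H_0 ≅ Z,  H_1 ≅ Z,  H_2 = 0.

Order the vertices as a < b < c < d < e < f. Listing each simplex with vertices in this order, K has dimension 2 with simplices:

  0-simplices (6): a, b, c, d, e, f
  1-simplices (7): ab, ad, ae, af, bc, cf, ef
  2-simplices (1): aef

so the chain groups are C_0 ≅ Z^6, C_1 ≅ Z^7, C_2 ≅ Z^1.

∂_1: C_1 → C_0 maps an edge to its endpoints' difference, ∂[p,q] = q − p. For instance
  ∂ef = f − e.
The resulting 6×7 matrix has rank 5, and its Smith normal form has invariant factors (1,1,1,1,1).

Boundary ∂_2: C_2 → C_1 maps a triangle to the signed sum of its edges. For instance
  ∂aef = ef − af + ae.
The resulting 7×1 matrix has rank 1, and its Smith normal form has invariant factors (1).

Computing H_k = (kernel of ∂_k) / (image of ∂_{k+1}):

  H_0: rank C_0 − rank ∂_1 = 6 − 5 = 1, and the invariant factors of ∂_1 are all 1, so H_0 ≅ Z.
  H_1: rank ker ∂_1 − rank ∂_2 = (7 − 5) − 1 = 1, and the invariant factors of ∂_2 are all 1, so H_1 ≅ Z.
  H_2: rank ker ∂_2 − rank ∂_3 = (1 − 1) − 0 = 0, and there is no ∂_3, so H_2 ≅ 0.

As a check, the Euler characteristic is 6 − 7 + 1 = 0, which agrees with 1 − 1 + 0 = 0.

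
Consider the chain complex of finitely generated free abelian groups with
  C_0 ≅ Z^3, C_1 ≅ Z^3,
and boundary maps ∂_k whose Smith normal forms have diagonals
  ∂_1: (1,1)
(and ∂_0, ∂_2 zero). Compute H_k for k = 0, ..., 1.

H_0: b_0 = 3 − 0 − 2 = 1; torsion from ∂_1 factors > 1: none. So H_0 = Z.
H_1: b_1 = 3 − 2 − 0 = 1; torsion from ∂_2 factors > 1: none. So H_1 = Z.

H_0 = Z,  H_1 = Z.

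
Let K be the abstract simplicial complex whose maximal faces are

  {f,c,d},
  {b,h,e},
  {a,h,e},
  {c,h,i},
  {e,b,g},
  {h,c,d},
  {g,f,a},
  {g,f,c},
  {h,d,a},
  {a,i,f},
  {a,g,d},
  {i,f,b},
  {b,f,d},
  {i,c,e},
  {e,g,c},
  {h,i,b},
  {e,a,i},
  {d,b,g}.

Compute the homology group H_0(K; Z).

H_0 ≅ Z.

Take the total order a < b < c < d < e < f < g < h < i on the vertex set. Then K (dimension 2) consists of the simplices:

  0-simplices (9): a, b, c, d, e, f, g, h, i
  1-simplices (27): ad, ae, af, ag, ah, ai, bd, be, bf, bg, bh, bi, cd, ce, cf, cg, ch, ci, df, dg, dh, eg, eh, ei, fg, fi, hi
  2-simplices (18): adg, adh, aeh, aei, afg, afi, bdf, bdg, beg, beh, bfi, bhi, cdf, cdh, ceg, cei, cfg, chi

Hence C_0 ≅ Z^9, C_1 ≅ Z^27, C_2 ≅ Z^18.

The boundary map ∂_1: C_1 → C_0 is given by ∂[p,q] = [q] − [p].
As a 9×27 matrix over Z this has rank 8, with invariant factors (1,1,1,1,1,1,1,1).

Boundary ∂_2: C_2 → C_1 acts by ∂[p,q,r] = [q,r] − [p,r] + [p,q]. For instance
  ∂cdh = dh − ch + cd,
  ∂cei = ei − ci + ce.
As a 27×18 matrix over Z this has rank 18, with invariant factors (1,1,1,1,1,1,1,1,1,1,1,1,1,1,1,1,1,2).

Reading off H_k = ker ∂_k / im ∂_{k+1}:

  H_0: rank C_0 − rank ∂_1 = 9 − 8 = 1, and the invariant factors of ∂_1 are all 1, so H_0 ≅ Z.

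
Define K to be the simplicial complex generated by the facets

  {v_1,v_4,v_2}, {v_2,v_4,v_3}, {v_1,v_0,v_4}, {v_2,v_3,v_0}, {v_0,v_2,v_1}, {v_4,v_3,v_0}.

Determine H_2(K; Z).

Order the vertices as v_0 < v_1 < v_2 < v_3 < v_4. Listing each simplex with vertices in this order, K has dimension 2 with simplices:

  0-simplices (5): [v_0], [v_1], [v_2], [v_3], [v_4]
  1-simplices (9): [v_0,v_1], [v_0,v_2], [v_0,v_3], [v_0,v_4], [v_1,v_2], [v_1,v_4], [v_2,v_3], [v_2,v_4], [v_3,v_4]
  2-simplices (6): [v_0,v_1,v_2], [v_0,v_1,v_4], [v_0,v_2,v_3], [v_0,v_3,v_4], [v_1,v_2,v_4], [v_2,v_3,v_4]

Hence C_0 ≅ Z^5, C_1 ≅ Z^9, C_2 ≅ Z^6.

The boundary map ∂_1: C_1 → C_0 maps an edge to its endpoints' difference, ∂[p,q] = q − p.
The 5×9 boundary matrix has rank 4 and Smith normal form diag(1,1,1,1).

∂_2: C_2 → C_1 maps a triangle to the signed sum of its edges. For instance
  ∂[v_0,v_1,v_4] = [v_1,v_4] − [v_0,v_4] + [v_0,v_1],
  ∂[v_0,v_2,v_3] = [v_2,v_3] − [v_0,v_3] + [v_0,v_2].
This gives a 9×6 integer matrix of rank 5; reducing to Smith normal form yields diagonal entries (1,1,1,1,1).

Now H_k = ker ∂_k / im ∂_{k+1}, so:

  H_2: rank ker ∂_2 − rank ∂_3 = (6 − 5) − 0 = 1, and there is no ∂_3, so H_2 = Z.

(K is a triangulation of the 2-sphere S^2.)

H_2 = Z.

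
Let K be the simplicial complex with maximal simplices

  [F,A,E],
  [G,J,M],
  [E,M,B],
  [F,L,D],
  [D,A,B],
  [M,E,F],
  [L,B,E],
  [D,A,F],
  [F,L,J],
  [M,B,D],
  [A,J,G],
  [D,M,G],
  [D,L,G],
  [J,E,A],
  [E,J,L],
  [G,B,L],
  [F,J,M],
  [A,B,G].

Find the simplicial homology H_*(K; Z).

We work with the vertex ordering A < B < D < E < F < G < J < L < M. The simplices of K, each written with vertices in increasing order, are:

  0-simplices (9): A, B, D, E, F, G, J, L, M
  1-simplices (27): AB, AD, AE, AF, AG, AJ, BD, BE, BG, BL, BM, DF, DG, DL, DM, EF, EJ, EL, EM, FJ, FL, FM, GJ, GL, GM, JL, JM
  2-simplices (18): ABD, ABG, ADF, AEF, AEJ, AGJ, BDM, BEL, BEM, BGL, DFL, DGL, DGM, EFM, EJL, FJL, FJM, GJM

so the chain groups are C_0 ≅ Z^9, C_1 ≅ Z^27, C_2 ≅ Z^18.

Boundary ∂_1: C_1 → C_0 is given by ∂[p,q] = [q] − [p].
This gives a 9×27 integer matrix of rank 8; reducing to Smith normal form yields diagonal entries (1,1,1,1,1,1,1,1).

Boundary ∂_2: C_2 → C_1 sends each 2-simplex [p,q,r] to [q,r] − [p,r] + [p,q]. For instance
  ∂EFM = FM − EM + EF,
  ∂AEF = EF − AF + AE.
This gives a 27×18 integer matrix of rank 18; reducing to Smith normal form yields diagonal entries (1,1,1,1,1,1,1,1,1,1,1,1,1,1,1,1,1,2).

Now H_k = ker ∂_k / im ∂_{k+1}, so:

  H_0: rank C_0 − rank ∂_1 = 9 − 8 = 1, and the invariant factors of ∂_1 are all 1, so H_0 ≅ Z.
  H_1: rank ker ∂_1 − rank ∂_2 = (27 − 8) − 18 = 1, and ∂_2 has invariant factor 2 > 1, so H_1 ≅ Z ⊕ Z/2.
  H_2: rank ker ∂_2 − rank ∂_3 = (18 − 18) − 0 = 0, and there is no ∂_3, so H_2 ≅ 0.

As a check, the Euler characteristic is 9 − 27 + 18 = 0, which agrees with 1 − 1 + 0 = 0.

H_0 ≅ Z,  H_1 ≅ Z ⊕ Z/2,  H_2 = 0.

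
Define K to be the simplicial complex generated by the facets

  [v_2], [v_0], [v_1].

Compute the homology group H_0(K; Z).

Fix the vertex order v_0 < v_1 < v_2 and write every simplex with vertices in increasing order. Then dim K = 0 and the simplices of K are:

  0-simplices (3): [v_0], [v_1], [v_2]

Hence C_0 ≅ Z^3.

Computing H_k = (kernel of ∂_k) / (image of ∂_{k+1}):

  H_0: rank C_0 − rank ∂_1 = 3 − 0 = 3, and there is no ∂_1, so H_0 = Z^3.

H_0 = Z^3.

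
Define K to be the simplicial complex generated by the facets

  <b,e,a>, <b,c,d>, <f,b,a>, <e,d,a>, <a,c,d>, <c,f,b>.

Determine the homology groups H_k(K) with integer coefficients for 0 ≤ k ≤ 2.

Take the total order a < b < c < d < e < f on the vertex set. Then K (dimension 2) consists of the simplices:

  0-simplices (6): a, b, c, d, e, f
  1-simplices (12): ab, ac, ad, ae, af, bc, bd, be, bf, cd, cf, de
  2-simplices (6): abe, abf, acd, ade, bcd, bcf

so the chain groups are C_0 ≅ Z^6, C_1 ≅ Z^12, C_2 ≅ Z^6.

The boundary map ∂_1: C_1 → C_0 is given by ∂[p,q] = [q] − [p].
This gives a 6×12 integer matrix of rank 5; reducing to Smith normal form yields diagonal entries (1,1,1,1,1).

The boundary map ∂_2: C_2 → C_1 acts by ∂[p,q,r] = [q,r] − [p,r] + [p,q]. For instance
  ∂bcd = cd − bd + bc,
  ∂ade = de − ae + ad.
As a 12×6 matrix over Z this has rank 6, with invariant factors (1,1,1,1,1,1).

Computing H_k = (kernel of ∂_k) / (image of ∂_{k+1}):

  H_0: rank C_0 − rank ∂_1 = 6 − 5 = 1, and the invariant factors of ∂_1 are all 1, so H_0 = Z.
  H_1: rank ker ∂_1 − rank ∂_2 = (12 − 5) − 6 = 1, and the invariant factors of ∂_2 are all 1, so H_1 = Z.
  H_2: rank ker ∂_2 − rank ∂_3 = (6 − 6) − 0 = 0, and there is no ∂_3, so H_2 = 0.

(K is a triangulation of the cylinder S^1 x I.)

H_0 ≅ Z,  H_1 ≅ Z,  H_2 = 0.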